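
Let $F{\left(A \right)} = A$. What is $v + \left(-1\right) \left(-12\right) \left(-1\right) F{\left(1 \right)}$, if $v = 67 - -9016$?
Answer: $9071$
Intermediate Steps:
$v = 9083$ ($v = 67 + 9016 = 9083$)
$v + \left(-1\right) \left(-12\right) \left(-1\right) F{\left(1 \right)} = 9083 + \left(-1\right) \left(-12\right) \left(-1\right) 1 = 9083 + 12 \left(-1\right) 1 = 9083 - 12 = 9071$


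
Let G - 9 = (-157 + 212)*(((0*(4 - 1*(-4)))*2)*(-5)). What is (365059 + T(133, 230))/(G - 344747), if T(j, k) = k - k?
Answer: -365059/344738 ≈ -1.0589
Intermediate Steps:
T(j, k) = 0
G = 9 (G = 9 + (-157 + 212)*(((0*(4 - 1*(-4)))*2)*(-5)) = 9 + 55*(((0*(4 + 4))*2)*(-5)) = 9 + 55*(((0*8)*2)*(-5)) = 9 + 55*((0*2)*(-5)) = 9 + 55*(0*(-5)) = 9 + 55*0 = 9 + 0 = 9)
(365059 + T(133, 230))/(G - 344747) = (365059 + 0)/(9 - 344747) = 365059/(-344738) = 365059*(-1/344738) = -365059/344738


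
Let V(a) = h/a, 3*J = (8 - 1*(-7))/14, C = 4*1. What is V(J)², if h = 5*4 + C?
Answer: 112896/25 ≈ 4515.8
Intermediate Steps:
C = 4
h = 24 (h = 5*4 + 4 = 20 + 4 = 24)
J = 5/14 (J = ((8 - 1*(-7))/14)/3 = ((8 + 7)*(1/14))/3 = (15*(1/14))/3 = (⅓)*(15/14) = 5/14 ≈ 0.35714)
V(a) = 24/a
V(J)² = (24/(5/14))² = (24*(14/5))² = (336/5)² = 112896/25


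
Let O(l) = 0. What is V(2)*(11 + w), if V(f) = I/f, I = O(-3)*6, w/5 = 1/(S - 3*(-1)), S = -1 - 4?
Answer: 0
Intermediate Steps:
S = -5
w = -5/2 (w = 5/(-5 - 3*(-1)) = 5/(-5 + 3) = 5/(-2) = 5*(-1/2) = -5/2 ≈ -2.5000)
I = 0 (I = 0*6 = 0)
V(f) = 0 (V(f) = 0/f = 0)
V(2)*(11 + w) = 0*(11 - 5/2) = 0*(17/2) = 0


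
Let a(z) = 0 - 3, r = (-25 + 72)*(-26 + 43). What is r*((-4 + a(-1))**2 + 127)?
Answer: 140624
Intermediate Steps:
r = 799 (r = 47*17 = 799)
a(z) = -3
r*((-4 + a(-1))**2 + 127) = 799*((-4 - 3)**2 + 127) = 799*((-7)**2 + 127) = 799*(49 + 127) = 799*176 = 140624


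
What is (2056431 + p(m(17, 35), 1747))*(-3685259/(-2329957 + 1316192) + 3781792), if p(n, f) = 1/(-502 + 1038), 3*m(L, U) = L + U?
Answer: 4225851988089541219363/543378040 ≈ 7.7770e+12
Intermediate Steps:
m(L, U) = L/3 + U/3 (m(L, U) = (L + U)/3 = L/3 + U/3)
p(n, f) = 1/536
(2056431 + p(m(17, 35), 1747))*(-3685259/(-2329957 + 1316192) + 3781792) = (2056431 + 1/536)*(-3685259/(-2329957 + 1316192) + 3781792) = 1102247017*(-3685259/(-1013765) + 3781792)/536 = 1102247017*(-3685259*(-1/1013765) + 3781792)/536 = 1102247017*(3685259/1013765 + 3781792)/536 = (1102247017/536)*(3833852052139/1013765) = 4225851988089541219363/543378040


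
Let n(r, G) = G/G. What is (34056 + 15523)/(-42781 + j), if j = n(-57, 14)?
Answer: -49579/42780 ≈ -1.1589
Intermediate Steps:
n(r, G) = 1
j = 1
(34056 + 15523)/(-42781 + j) = (34056 + 15523)/(-42781 + 1) = 49579/(-42780) = 49579*(-1/42780) = -49579/42780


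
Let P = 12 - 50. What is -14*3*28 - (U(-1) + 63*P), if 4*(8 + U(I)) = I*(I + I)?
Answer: 2451/2 ≈ 1225.5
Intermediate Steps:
P = -38
U(I) = -8 + I**2/2 (U(I) = -8 + (I*(I + I))/4 = -8 + (I*(2*I))/4 = -8 + (2*I**2)/4 = -8 + I**2/2)
-14*3*28 - (U(-1) + 63*P) = -14*3*28 - ((-8 + (1/2)*(-1)**2) + 63*(-38)) = -42*28 - ((-8 + (1/2)*1) - 2394) = -1176 - ((-8 + 1/2) - 2394) = -1176 - (-15/2 - 2394) = -1176 - 1*(-4803/2) = -1176 + 4803/2 = 2451/2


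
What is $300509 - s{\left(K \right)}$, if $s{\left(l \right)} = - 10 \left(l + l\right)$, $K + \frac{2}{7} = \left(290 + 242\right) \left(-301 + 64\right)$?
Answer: $- \frac{15548237}{7} \approx -2.2212 \cdot 10^{6}$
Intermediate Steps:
$K = - \frac{882590}{7}$ ($K = - \frac{2}{7} + \left(290 + 242\right) \left(-301 + 64\right) = - \frac{2}{7} + 532 \left(-237\right) = - \frac{2}{7} - 126084 = - \frac{882590}{7} \approx -1.2608 \cdot 10^{5}$)
$s{\left(l \right)} = - 20 l$ ($s{\left(l \right)} = - 10 \cdot 2 l = - 20 l$)
$300509 - s{\left(K \right)} = 300509 - \left(-20\right) \left(- \frac{882590}{7}\right) = 300509 - \frac{17651800}{7} = - \frac{15548237}{7}$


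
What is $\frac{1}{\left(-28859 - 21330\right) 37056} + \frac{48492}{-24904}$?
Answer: $- \frac{11273199427529}{5789568556992} \approx -1.9472$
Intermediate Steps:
$\frac{1}{\left(-28859 - 21330\right) 37056} + \frac{48492}{-24904} = \frac{1}{-50189} \cdot \frac{1}{37056} + 48492 \left(- \frac{1}{24904}\right) = \left(- \frac{1}{50189}\right) \frac{1}{37056} - \frac{12123}{6226} = - \frac{1}{1859803584} - \frac{12123}{6226} = - \frac{11273199427529}{5789568556992}$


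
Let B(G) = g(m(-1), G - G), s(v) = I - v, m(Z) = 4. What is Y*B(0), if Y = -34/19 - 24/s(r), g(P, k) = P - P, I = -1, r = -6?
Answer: 0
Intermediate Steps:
s(v) = -1 - v
g(P, k) = 0
B(G) = 0
Y = -626/95 (Y = -34/19 - 24/(-1 - 1*(-6)) = -34*1/19 - 24/(-1 + 6) = -34/19 - 24/5 = -626/95 ≈ -6.5895)
Y*B(0) = -626/95*0 = 0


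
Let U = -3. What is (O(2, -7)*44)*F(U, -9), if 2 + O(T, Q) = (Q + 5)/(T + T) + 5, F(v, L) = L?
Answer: -990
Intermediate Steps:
O(T, Q) = 3 + (5 + Q)/(2*T) (O(T, Q) = -2 + ((Q + 5)/(T + T) + 5) = -2 + ((5 + Q)/((2*T)) + 5) = -2 + ((5 + Q)*(1/(2*T)) + 5) = -2 + ((5 + Q)/(2*T) + 5) = -2 + (5 + (5 + Q)/(2*T)) = 3 + (5 + Q)/(2*T))
(O(2, -7)*44)*F(U, -9) = (((½)*(5 - 7 + 6*2)/2)*44)*(-9) = (((½)*(½)*(5 - 7 + 12))*44)*(-9) = (((½)*(½)*10)*44)*(-9) = ((5/2)*44)*(-9) = 110*(-9) = -990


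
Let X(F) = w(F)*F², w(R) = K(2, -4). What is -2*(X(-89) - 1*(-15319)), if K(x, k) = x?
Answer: -62322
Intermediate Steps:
w(R) = 2
X(F) = 2*F²
-2*(X(-89) - 1*(-15319)) = -2*(2*(-89)² - 1*(-15319)) = -2*(2*7921 + 15319) = -2*(15842 + 15319) = -2*31161 = -62322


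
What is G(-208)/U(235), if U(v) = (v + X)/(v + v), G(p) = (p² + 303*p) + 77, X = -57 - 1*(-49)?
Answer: -9251010/227 ≈ -40753.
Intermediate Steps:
X = -8 (X = -57 + 49 = -8)
G(p) = 77 + p² + 303*p
U(v) = (-8 + v)/(2*v) (U(v) = (v - 8)/(v + v) = (-8 + v)/((2*v)) = (-8 + v)*(1/(2*v)) = (-8 + v)/(2*v))
G(-208)/U(235) = (77 + (-208)² + 303*(-208))/(((½)*(-8 + 235)/235)) = (77 + 43264 - 63024)/(((½)*(1/235)*227)) = -19683/227/470 = -19683*470/227 = -9251010/227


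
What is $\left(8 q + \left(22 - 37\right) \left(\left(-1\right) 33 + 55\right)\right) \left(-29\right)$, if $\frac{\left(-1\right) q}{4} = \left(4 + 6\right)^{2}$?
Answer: $102370$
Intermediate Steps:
$q = -400$ ($q = - 4 \left(4 + 6\right)^{2} = - 4 \cdot 10^{2} = \left(-4\right) 100 = -400$)
$\left(8 q + \left(22 - 37\right) \left(\left(-1\right) 33 + 55\right)\right) \left(-29\right) = \left(8 \left(-400\right) + \left(22 - 37\right) \left(\left(-1\right) 33 + 55\right)\right) \left(-29\right) = \left(-3200 - 15 \left(-33 + 55\right)\right) \left(-29\right) = \left(-3200 - 330\right) \left(-29\right) = \left(-3530\right) \left(-29\right) = 102370$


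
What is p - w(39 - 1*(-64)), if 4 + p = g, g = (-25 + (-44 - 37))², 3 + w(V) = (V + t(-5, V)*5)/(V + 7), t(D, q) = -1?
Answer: 617876/55 ≈ 11234.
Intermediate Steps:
w(V) = -3 + (-5 + V)/(7 + V) (w(V) = -3 + (V - 1*5)/(V + 7) = -3 + (V - 5)/(7 + V) = -3 + (-5 + V)/(7 + V))
g = 11236 (g = (-25 - 81)² = (-106)² = 11236)
p = 11232 (p = -4 + 11236 = 11232)
p - w(39 - 1*(-64)) = 11232 - 2*(-13 - (39 - 1*(-64)))/(7 + (39 - 1*(-64))) = 11232 - 2*(-13 - (39 + 64))/(7 + (39 + 64)) = 11232 - 2*(-13 - 1*103)/(7 + 103) = 11232 - 2*(-13 - 103)/110 = 11232 - 2*(-116)/110 = 11232 - 1*(-116/55) = 11232 + 116/55 = 617876/55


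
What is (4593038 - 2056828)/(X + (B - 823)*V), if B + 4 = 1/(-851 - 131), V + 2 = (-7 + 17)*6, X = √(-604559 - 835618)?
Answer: -4887997581351975/92502096598927 - 305716021505*I*√1440177/277506289796781 ≈ -52.842 - 1.3221*I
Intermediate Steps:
X = I*√1440177 (X = √(-1440177) = I*√1440177 ≈ 1200.1*I)
V = 58 (V = -2 + (-7 + 17)*6 = -2 + 10*6 = -2 + 60 = 58)
B = -3929/982 (B = -4 + 1/(-851 - 131) = -4 + 1/(-982) = -4 - 1/982 = -3929/982 ≈ -4.0010)
(4593038 - 2056828)/(X + (B - 823)*V) = (4593038 - 2056828)/(I*√1440177 + (-3929/982 - 823)*58) = 2536210/(I*√1440177 - 812115/982*58) = 2536210/(I*√1440177 - 23551335/491) = 2536210/(-23551335/491 + I*√1440177)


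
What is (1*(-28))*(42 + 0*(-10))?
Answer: -1176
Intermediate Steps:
(1*(-28))*(42 + 0*(-10)) = -28*(42 + 0) = -28*42 = -1176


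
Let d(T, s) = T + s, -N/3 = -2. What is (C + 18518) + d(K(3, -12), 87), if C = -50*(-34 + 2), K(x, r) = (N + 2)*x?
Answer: 20229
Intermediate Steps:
N = 6 (N = -3*(-2) = 6)
K(x, r) = 8*x (K(x, r) = (6 + 2)*x = 8*x)
C = 1600 (C = -50*(-32) = 1600)
(C + 18518) + d(K(3, -12), 87) = (1600 + 18518) + (8*3 + 87) = 20118 + (24 + 87) = 20118 + 111 = 20229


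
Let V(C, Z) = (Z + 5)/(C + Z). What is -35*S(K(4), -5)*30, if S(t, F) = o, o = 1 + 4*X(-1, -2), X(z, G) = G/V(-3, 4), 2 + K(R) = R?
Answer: -350/3 ≈ -116.67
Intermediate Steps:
V(C, Z) = (5 + Z)/(C + Z)
K(R) = -2 + R
X(z, G) = G/9 (X(z, G) = G/(((5 + 4)/(-3 + 4))) = G/((9/1)) = G/((1*9)) = G/9)
o = ⅑ (o = 1 + 4*((⅑)*(-2)) = 1 + 4*(-2/9) = 1 - 8/9 = ⅑ ≈ 0.11111)
S(t, F) = ⅑
-35*S(K(4), -5)*30 = -35*⅑*30 = -35/9*30 = -350/3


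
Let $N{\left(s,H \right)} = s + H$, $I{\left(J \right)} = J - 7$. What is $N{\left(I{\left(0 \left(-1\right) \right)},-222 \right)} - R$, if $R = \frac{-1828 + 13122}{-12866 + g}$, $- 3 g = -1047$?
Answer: $- \frac{2855099}{12517} \approx -228.1$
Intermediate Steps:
$I{\left(J \right)} = -7 + J$
$g = 349$ ($g = \left(- \frac{1}{3}\right) \left(-1047\right) = 349$)
$N{\left(s,H \right)} = H + s$
$R = - \frac{11294}{12517}$ ($R = \frac{-1828 + 13122}{-12866 + 349} = \frac{11294}{-12517} = 11294 \left(- \frac{1}{12517}\right) = - \frac{11294}{12517} \approx -0.90229$)
$N{\left(I{\left(0 \left(-1\right) \right)},-222 \right)} - R = \left(-222 + \left(-7 + 0 \left(-1\right)\right)\right) - - \frac{11294}{12517} = \left(-222 + \left(-7 + 0\right)\right) + \frac{11294}{12517} = \left(-222 - 7\right) + \frac{11294}{12517} = -229 + \frac{11294}{12517} = - \frac{2855099}{12517}$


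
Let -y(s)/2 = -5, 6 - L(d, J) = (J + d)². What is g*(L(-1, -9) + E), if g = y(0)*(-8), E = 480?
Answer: -30880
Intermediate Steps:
L(d, J) = 6 - (J + d)²
y(s) = 10 (y(s) = -2*(-5) = 10)
g = -80 (g = 10*(-8) = -80)
g*(L(-1, -9) + E) = -80*((6 - (-9 - 1)²) + 480) = -80*((6 - 1*(-10)²) + 480) = -80*((6 - 1*100) + 480) = -80*((6 - 100) + 480) = -80*(-94 + 480) = -80*386 = -30880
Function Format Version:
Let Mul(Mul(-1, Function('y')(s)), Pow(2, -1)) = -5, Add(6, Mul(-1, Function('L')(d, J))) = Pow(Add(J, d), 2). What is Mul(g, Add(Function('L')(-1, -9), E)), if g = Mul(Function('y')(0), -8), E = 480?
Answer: -30880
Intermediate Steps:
Function('L')(d, J) = Add(6, Mul(-1, Pow(Add(J, d), 2)))
Function('y')(s) = 10 (Function('y')(s) = Mul(-2, -5) = 10)
g = -80 (g = Mul(10, -8) = -80)
Mul(g, Add(Function('L')(-1, -9), E)) = Mul(-80, Add(Add(6, Mul(-1, Pow(Add(-9, -1), 2))), 480)) = Mul(-80, Add(Add(6, Mul(-1, Pow(-10, 2))), 480)) = Mul(-80, Add(Add(6, Mul(-1, 100)), 480)) = Mul(-80, Add(Add(6, -100), 480)) = Mul(-80, Add(-94, 480)) = Mul(-80, 386) = -30880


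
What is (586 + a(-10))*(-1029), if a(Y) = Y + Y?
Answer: -582414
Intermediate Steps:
a(Y) = 2*Y
(586 + a(-10))*(-1029) = (586 + 2*(-10))*(-1029) = (586 - 20)*(-1029) = 566*(-1029) = -582414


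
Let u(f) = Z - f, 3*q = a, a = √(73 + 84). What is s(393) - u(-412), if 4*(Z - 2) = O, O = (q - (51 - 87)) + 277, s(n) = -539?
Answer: -4125/4 - √157/12 ≈ -1032.3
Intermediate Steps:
a = √157 ≈ 12.530
q = √157/3 ≈ 4.1767
O = 313 + √157/3 (O = (√157/3 - (51 - 87)) + 277 = (√157/3 - 1*(-36)) + 277 = (√157/3 + 36) + 277 = (36 + √157/3) + 277 = 313 + √157/3 ≈ 317.18)
Z = 321/4 + √157/12 (Z = 2 + (313 + √157/3)/4 = 2 + (313/4 + √157/12) = 321/4 + √157/12 ≈ 81.294)
u(f) = 321/4 - f + √157/12 (u(f) = (321/4 + √157/12) - f = 321/4 - f + √157/12)
s(393) - u(-412) = -539 - (321/4 - 1*(-412) + √157/12) = -539 - (321/4 + 412 + √157/12) = -539 - (1969/4 + √157/12) = -539 + (-1969/4 - √157/12) = -4125/4 - √157/12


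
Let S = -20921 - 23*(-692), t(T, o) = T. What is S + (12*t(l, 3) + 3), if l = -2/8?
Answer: -5005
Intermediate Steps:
l = -¼ (l = -2*⅛ = -¼ ≈ -0.25000)
S = -5005 (S = -20921 - 1*(-15916) = -20921 + 15916 = -5005)
S + (12*t(l, 3) + 3) = -5005 + (12*(-¼) + 3) = -5005 + (-3 + 3) = -5005 + 0 = -5005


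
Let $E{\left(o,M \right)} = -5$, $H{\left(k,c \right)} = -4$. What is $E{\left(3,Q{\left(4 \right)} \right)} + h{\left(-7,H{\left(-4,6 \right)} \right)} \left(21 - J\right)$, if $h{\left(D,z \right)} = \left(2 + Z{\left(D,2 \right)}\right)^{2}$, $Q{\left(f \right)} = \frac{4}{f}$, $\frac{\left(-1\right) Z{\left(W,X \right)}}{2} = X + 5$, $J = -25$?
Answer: $6619$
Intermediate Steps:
$Z{\left(W,X \right)} = -10 - 2 X$ ($Z{\left(W,X \right)} = - 2 \left(X + 5\right) = - 2 \left(5 + X\right) = -10 - 2 X$)
$h{\left(D,z \right)} = 144$ ($h{\left(D,z \right)} = \left(2 - 14\right)^{2} = \left(-12\right)^{2} = 144$)
$E{\left(3,Q{\left(4 \right)} \right)} + h{\left(-7,H{\left(-4,6 \right)} \right)} \left(21 - J\right) = -5 + 144 \left(21 - -25\right) = -5 + 144 \left(21 + 25\right) = -5 + 144 \cdot 46 = -5 + 6624 = 6619$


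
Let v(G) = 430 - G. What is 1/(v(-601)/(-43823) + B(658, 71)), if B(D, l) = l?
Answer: 43823/3110402 ≈ 0.014089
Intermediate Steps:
1/(v(-601)/(-43823) + B(658, 71)) = 1/((430 - 1*(-601))/(-43823) + 71) = 1/((430 + 601)*(-1/43823) + 71) = 1/(1031*(-1/43823) + 71) = 1/(-1031/43823 + 71) = 1/(3110402/43823) = 43823/3110402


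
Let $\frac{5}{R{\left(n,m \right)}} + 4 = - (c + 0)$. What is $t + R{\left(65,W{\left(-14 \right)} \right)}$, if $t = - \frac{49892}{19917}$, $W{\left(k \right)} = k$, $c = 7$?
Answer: $- \frac{648397}{219087} \approx -2.9595$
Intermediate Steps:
$R{\left(n,m \right)} = - \frac{5}{11}$ ($R{\left(n,m \right)} = \frac{5}{-4 - \left(7 + 0\right)} = \frac{5}{-4 - 7} = \frac{5}{-11} = 5 \left(- \frac{1}{11}\right) = - \frac{5}{11}$)
$t = - \frac{49892}{19917}$ ($t = \left(-49892\right) \frac{1}{19917} = - \frac{49892}{19917} \approx -2.505$)
$t + R{\left(65,W{\left(-14 \right)} \right)} = - \frac{49892}{19917} - \frac{5}{11} = - \frac{648397}{219087}$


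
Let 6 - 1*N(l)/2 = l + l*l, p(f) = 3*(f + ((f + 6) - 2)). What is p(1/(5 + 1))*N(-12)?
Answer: -3276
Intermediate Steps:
p(f) = 12 + 6*f (p(f) = 3*(f + ((6 + f) - 2)) = 3*(f + (4 + f)) = 3*(4 + 2*f) = 12 + 6*f)
N(l) = 12 - 2*l - 2*l² (N(l) = 12 - 2*(l + l*l) = 12 - 2*(l + l²) = 12 + (-2*l - 2*l²) = 12 - 2*l - 2*l²)
p(1/(5 + 1))*N(-12) = (12 + 6/(5 + 1))*(12 - 2*(-12) - 2*(-12)²) = (12 + 6/6)*(12 + 24 - 2*144) = (12 + 6*(⅙))*(12 + 24 - 288) = (12 + 1)*(-252) = 13*(-252) = -3276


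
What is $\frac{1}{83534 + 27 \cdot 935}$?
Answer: $\frac{1}{108779} \approx 9.193 \cdot 10^{-6}$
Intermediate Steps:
$\frac{1}{83534 + 27 \cdot 935} = \frac{1}{83534 + 25245} = \frac{1}{108779}$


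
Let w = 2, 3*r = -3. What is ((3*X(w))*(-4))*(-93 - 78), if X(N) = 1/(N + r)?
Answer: 2052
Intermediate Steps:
r = -1 (r = (⅓)*(-3) = -1)
X(N) = 1/(-1 + N) (X(N) = 1/(N - 1) = 1/(-1 + N))
((3*X(w))*(-4))*(-93 - 78) = ((3/(-1 + 2))*(-4))*(-93 - 78) = ((3/1)*(-4))*(-171) = ((3*1)*(-4))*(-171) = (3*(-4))*(-171) = -12*(-171) = 2052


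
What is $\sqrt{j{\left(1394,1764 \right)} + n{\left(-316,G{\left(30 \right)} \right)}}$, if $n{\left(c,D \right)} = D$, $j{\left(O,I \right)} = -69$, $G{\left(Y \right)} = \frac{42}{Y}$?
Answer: $\frac{13 i \sqrt{10}}{5} \approx 8.2219 i$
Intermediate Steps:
$\sqrt{j{\left(1394,1764 \right)} + n{\left(-316,G{\left(30 \right)} \right)}} = \sqrt{-69 + \frac{42}{30}} = \sqrt{-69 + 42 \cdot \frac{1}{30}} = \sqrt{-69 + \frac{7}{5}} = \sqrt{- \frac{338}{5}} = \frac{13 i \sqrt{10}}{5}$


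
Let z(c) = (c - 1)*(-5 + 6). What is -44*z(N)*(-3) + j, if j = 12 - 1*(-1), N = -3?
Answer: -515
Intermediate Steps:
j = 13 (j = 12 + 1 = 13)
z(c) = -1 + c (z(c) = (-1 + c)*1 = -1 + c)
-44*z(N)*(-3) + j = -44*(-1 - 3)*(-3) + 13 = -(-176)*(-3) + 13 = -44*12 + 13 = -528 + 13 = -515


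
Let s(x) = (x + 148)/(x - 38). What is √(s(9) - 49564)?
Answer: 7*I*√850773/29 ≈ 222.64*I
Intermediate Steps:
s(x) = (148 + x)/(-38 + x)
√(s(9) - 49564) = √((148 + 9)/(-38 + 9) - 49564) = √(157/(-29) - 49564) = √(-1/29*157 - 49564) = √(-157/29 - 49564) = √(-1437513/29) = 7*I*√850773/29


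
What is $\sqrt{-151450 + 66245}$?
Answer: $i \sqrt{85205} \approx 291.9 i$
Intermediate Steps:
$\sqrt{-151450 + 66245} = \sqrt{-85205} = i \sqrt{85205}$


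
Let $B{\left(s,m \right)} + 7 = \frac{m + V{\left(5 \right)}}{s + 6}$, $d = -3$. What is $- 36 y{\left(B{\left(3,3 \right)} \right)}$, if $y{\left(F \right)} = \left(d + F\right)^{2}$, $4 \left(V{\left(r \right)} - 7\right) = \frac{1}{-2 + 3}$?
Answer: $- \frac{101761}{36} \approx -2826.7$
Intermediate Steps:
$V{\left(r \right)} = \frac{29}{4}$ ($V{\left(r \right)} = 7 + \frac{1}{4 \left(-2 + 3\right)} = 7 + \frac{1}{4 \cdot 1} = 7 + \frac{1}{4} \cdot 1 = 7 + \frac{1}{4} = \frac{29}{4}$)
$B{\left(s,m \right)} = -7 + \frac{\frac{29}{4} + m}{6 + s}$ ($B{\left(s,m \right)} = -7 + \frac{m + \frac{29}{4}}{s + 6} = -7 + \frac{\frac{29}{4} + m}{6 + s}$)
$y{\left(F \right)} = \left(-3 + F\right)^{2}$
$- 36 y{\left(B{\left(3,3 \right)} \right)} = - 36 \left(-3 + \frac{- \frac{139}{4} + 3 - 21}{6 + 3}\right)^{2} = - 36 \left(-3 + \frac{- \frac{139}{4} + 3 - 21}{9}\right)^{2} = - 36 \left(-3 + \frac{1}{9} \left(- \frac{211}{4}\right)\right)^{2} = - 36 \left(-3 - \frac{211}{36}\right)^{2} = - 36 \left(- \frac{319}{36}\right)^{2} = \left(-36\right) \frac{101761}{1296} = - \frac{101761}{36}$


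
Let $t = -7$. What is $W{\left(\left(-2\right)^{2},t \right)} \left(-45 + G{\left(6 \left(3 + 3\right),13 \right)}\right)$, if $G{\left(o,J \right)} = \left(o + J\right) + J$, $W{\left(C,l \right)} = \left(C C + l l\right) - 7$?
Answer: $986$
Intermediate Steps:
$W{\left(C,l \right)} = -7 + C^{2} + l^{2}$ ($W{\left(C,l \right)} = \left(C^{2} + l^{2}\right) - 7 = -7 + C^{2} + l^{2}$)
$G{\left(o,J \right)} = o + 2 J$ ($G{\left(o,J \right)} = \left(J + o\right) + J = o + 2 J$)
$W{\left(\left(-2\right)^{2},t \right)} \left(-45 + G{\left(6 \left(3 + 3\right),13 \right)}\right) = \left(-7 + \left(\left(-2\right)^{2}\right)^{2} + \left(-7\right)^{2}\right) \left(-45 + \left(6 \left(3 + 3\right) + 2 \cdot 13\right)\right) = \left(-7 + 4^{2} + 49\right) \left(-45 + \left(6 \cdot 6 + 26\right)\right) = \left(-7 + 16 + 49\right) \left(-45 + \left(36 + 26\right)\right) = 58 \left(-45 + 62\right) = 58 \cdot 17 = 986$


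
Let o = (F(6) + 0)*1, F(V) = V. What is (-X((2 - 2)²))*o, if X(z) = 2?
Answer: -12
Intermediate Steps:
o = 6 (o = (6 + 0)*1 = 6*1 = 6)
(-X((2 - 2)²))*o = -1*2*6 = -2*6 = -12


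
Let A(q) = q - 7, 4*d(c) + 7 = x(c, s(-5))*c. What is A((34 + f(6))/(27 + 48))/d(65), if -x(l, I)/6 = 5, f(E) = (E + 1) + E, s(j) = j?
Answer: 1912/146775 ≈ 0.013027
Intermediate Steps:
f(E) = 1 + 2*E (f(E) = (1 + E) + E = 1 + 2*E)
x(l, I) = -30 (x(l, I) = -6*5 = -30)
d(c) = -7/4 - 15*c/2 (d(c) = -7/4 + (-30*c)/4 = -7/4 - 15*c/2)
A(q) = -7 + q
A((34 + f(6))/(27 + 48))/d(65) = (-7 + (34 + (1 + 2*6))/(27 + 48))/(-7/4 - 15/2*65) = (-7 + (34 + (1 + 12))/75)/(-7/4 - 975/2) = (-7 + (34 + 13)*(1/75))/(-1957/4) = (-7 + 47*(1/75))*(-4/1957) = (-7 + 47/75)*(-4/1957) = -478/75*(-4/1957) = 1912/146775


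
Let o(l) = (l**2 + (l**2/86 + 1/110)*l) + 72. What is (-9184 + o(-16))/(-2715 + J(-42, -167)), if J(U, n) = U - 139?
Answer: 1316089/428065 ≈ 3.0745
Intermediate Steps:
o(l) = 72 + l**2 + l*(1/110 + l**2/86) (o(l) = (l**2 + (l**2*(1/86) + 1*(1/110))*l) + 72 = (l**2 + (l**2/86 + 1/110)*l) + 72 = (l**2 + (1/110 + l**2/86)*l) + 72 = (l**2 + l*(1/110 + l**2/86)) + 72 = 72 + l**2 + l*(1/110 + l**2/86))
J(U, n) = -139 + U
(-9184 + o(-16))/(-2715 + J(-42, -167)) = (-9184 + (72 + (-16)**2 + (1/86)*(-16)**3 + (1/110)*(-16)))/(-2715 + (-139 - 42)) = (-9184 + (72 + 256 + (1/86)*(-4096) - 8/55))/(-2715 - 181) = (-9184 + (72 + 256 - 2048/43 - 8/55))/(-2896) = (-9184 + 662736/2365)*(-1/2896) = -21057424/2365*(-1/2896) = 1316089/428065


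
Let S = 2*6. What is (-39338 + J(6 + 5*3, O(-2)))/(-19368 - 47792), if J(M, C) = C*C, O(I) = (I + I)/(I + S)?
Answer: 491723/839500 ≈ 0.58573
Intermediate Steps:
S = 12
O(I) = 2*I/(12 + I) (O(I) = (I + I)/(I + 12) = (2*I)/(12 + I) = 2*I/(12 + I))
J(M, C) = C**2
(-39338 + J(6 + 5*3, O(-2)))/(-19368 - 47792) = (-39338 + (2*(-2)/(12 - 2))**2)/(-19368 - 47792) = (-39338 + (2*(-2)/10)**2)/(-67160) = (-39338 + (2*(-2)*(1/10))**2)*(-1/67160) = (-39338 + (-2/5)**2)*(-1/67160) = (-39338 + 4/25)*(-1/67160) = -983446/25*(-1/67160) = 491723/839500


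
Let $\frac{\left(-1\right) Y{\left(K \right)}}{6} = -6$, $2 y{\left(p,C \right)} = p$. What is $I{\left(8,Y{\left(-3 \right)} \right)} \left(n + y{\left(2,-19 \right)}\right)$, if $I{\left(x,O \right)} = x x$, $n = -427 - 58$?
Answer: $-30976$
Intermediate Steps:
$n = -485$ ($n = -427 - 58 = -485$)
$y{\left(p,C \right)} = \frac{p}{2}$
$Y{\left(K \right)} = 36$ ($Y{\left(K \right)} = \left(-6\right) \left(-6\right) = 36$)
$I{\left(x,O \right)} = x^{2}$
$I{\left(8,Y{\left(-3 \right)} \right)} \left(n + y{\left(2,-19 \right)}\right) = 8^{2} \left(-485 + \frac{1}{2} \cdot 2\right) = 64 \left(-485 + 1\right) = 64 \left(-484\right) = -30976$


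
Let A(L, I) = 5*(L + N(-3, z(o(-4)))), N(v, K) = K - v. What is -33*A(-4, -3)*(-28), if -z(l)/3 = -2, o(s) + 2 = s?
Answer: 23100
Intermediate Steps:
o(s) = -2 + s
z(l) = 6 (z(l) = -3*(-2) = 6)
A(L, I) = 45 + 5*L (A(L, I) = 5*(L + (6 - 1*(-3))) = 5*(L + (6 + 3)) = 5*(L + 9) = 5*(9 + L) = 45 + 5*L)
-33*A(-4, -3)*(-28) = -33*(45 + 5*(-4))*(-28) = -33*(45 - 20)*(-28) = -33*25*(-28) = -825*(-28) = 23100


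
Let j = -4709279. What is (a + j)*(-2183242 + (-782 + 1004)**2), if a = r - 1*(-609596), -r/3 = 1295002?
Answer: 17038990969062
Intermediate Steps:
r = -3885006 (r = -3*1295002 = -3885006)
a = -3275410 (a = -3885006 - 1*(-609596) = -3885006 + 609596 = -3275410)
(a + j)*(-2183242 + (-782 + 1004)**2) = (-3275410 - 4709279)*(-2183242 + (-782 + 1004)**2) = -7984689*(-2183242 + 222**2) = -7984689*(-2183242 + 49284) = -7984689*(-2133958) = 17038990969062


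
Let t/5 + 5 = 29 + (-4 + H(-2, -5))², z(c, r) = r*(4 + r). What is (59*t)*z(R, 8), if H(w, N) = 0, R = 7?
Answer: 1132800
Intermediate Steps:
t = 200 (t = -25 + 5*(29 + (-4 + 0)²) = -25 + 5*(29 + (-4)²) = -25 + 5*(29 + 16) = -25 + 5*45 = -25 + 225 = 200)
(59*t)*z(R, 8) = (59*200)*(8*(4 + 8)) = 11800*(8*12) = 11800*96 = 1132800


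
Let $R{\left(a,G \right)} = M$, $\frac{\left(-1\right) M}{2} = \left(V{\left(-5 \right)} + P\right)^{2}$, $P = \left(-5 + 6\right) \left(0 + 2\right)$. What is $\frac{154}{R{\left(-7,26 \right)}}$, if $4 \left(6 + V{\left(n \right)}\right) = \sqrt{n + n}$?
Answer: $- \frac{1232}{\left(16 - i \sqrt{10}\right)^{2}} \approx -4.2833 - 1.762 i$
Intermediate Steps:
$V{\left(n \right)} = -6 + \frac{\sqrt{2} \sqrt{n}}{4}$ ($V{\left(n \right)} = -6 + \frac{\sqrt{n + n}}{4} = -6 + \frac{\sqrt{2 n}}{4} = -6 + \frac{\sqrt{2} \sqrt{n}}{4}$)
$P = 2$ ($P = 1 \cdot 2 = 2$)
$M = - 2 \left(-4 + \frac{i \sqrt{10}}{4}\right)^{2}$ ($M = - 2 \left(\left(-6 + \frac{\sqrt{2} \sqrt{-5}}{4}\right) + 2\right)^{2} = - 2 \left(\left(-6 + \frac{\sqrt{2} i \sqrt{5}}{4}\right) + 2\right)^{2} = - 2 \left(\left(-6 + \frac{i \sqrt{10}}{4}\right) + 2\right)^{2} = - 2 \left(-4 + \frac{i \sqrt{10}}{4}\right)^{2} \approx -30.75 + 12.649 i$)
$R{\left(a,G \right)} = - \frac{123}{4} + 4 i \sqrt{10}$
$\frac{154}{R{\left(-7,26 \right)}} = \frac{154}{- \frac{123}{4} + 4 i \sqrt{10}}$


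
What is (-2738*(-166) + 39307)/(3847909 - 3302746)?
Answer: 164605/181721 ≈ 0.90581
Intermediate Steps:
(-2738*(-166) + 39307)/(3847909 - 3302746) = (454508 + 39307)/545163 = 493815*(1/545163) = 164605/181721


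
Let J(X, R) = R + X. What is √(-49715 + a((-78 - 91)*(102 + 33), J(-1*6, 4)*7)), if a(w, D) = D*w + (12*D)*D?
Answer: √272047 ≈ 521.58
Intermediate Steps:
a(w, D) = 12*D² + D*w (a(w, D) = D*w + 12*D² = 12*D² + D*w)
√(-49715 + a((-78 - 91)*(102 + 33), J(-1*6, 4)*7)) = √(-49715 + ((4 - 1*6)*7)*((-78 - 91)*(102 + 33) + 12*((4 - 1*6)*7))) = √(-49715 + ((4 - 6)*7)*(-169*135 + 12*((4 - 6)*7))) = √(-49715 + (-2*7)*(-22815 + 12*(-2*7))) = √(-49715 - 14*(-22815 + 12*(-14))) = √(-49715 - 14*(-22815 - 168)) = √(-49715 - 14*(-22983)) = √(-49715 + 321762) = √272047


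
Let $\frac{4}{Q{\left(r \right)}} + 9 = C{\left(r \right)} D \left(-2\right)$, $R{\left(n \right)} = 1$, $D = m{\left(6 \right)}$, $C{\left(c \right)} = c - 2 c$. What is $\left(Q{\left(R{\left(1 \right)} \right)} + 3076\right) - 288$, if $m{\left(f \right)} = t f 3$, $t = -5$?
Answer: $\frac{526928}{189} \approx 2788.0$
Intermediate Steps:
$C{\left(c \right)} = - c$
$m{\left(f \right)} = - 15 f$ ($m{\left(f \right)} = - 5 f 3 = - 15 f$)
$D = -90$ ($D = \left(-15\right) 6 = -90$)
$Q{\left(r \right)} = \frac{4}{-9 - 180 r}$ ($Q{\left(r \right)} = \frac{4}{-9 + - r \left(-90\right) \left(-2\right)} = \frac{4}{-9 + 90 r \left(-2\right)} = \frac{4}{-9 - 180 r}$)
$\left(Q{\left(R{\left(1 \right)} \right)} + 3076\right) - 288 = \left(- \frac{4}{9 + 180 \cdot 1} + 3076\right) - 288 = \left(- \frac{4}{9 + 180} + 3076\right) - 288 = \left(- \frac{4}{189} + 3076\right) - 288 = \frac{581360}{189} - 288 = \frac{526928}{189}$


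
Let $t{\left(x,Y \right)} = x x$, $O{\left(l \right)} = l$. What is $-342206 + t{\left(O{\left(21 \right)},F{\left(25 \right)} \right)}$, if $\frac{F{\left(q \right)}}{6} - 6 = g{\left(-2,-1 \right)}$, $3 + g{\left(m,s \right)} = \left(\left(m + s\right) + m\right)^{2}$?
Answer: $-341765$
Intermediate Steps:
$g{\left(m,s \right)} = -3 + \left(s + 2 m\right)^{2}$ ($g{\left(m,s \right)} = -3 + \left(\left(m + s\right) + m\right)^{2} = -3 + \left(s + 2 m\right)^{2}$)
$F{\left(q \right)} = 168$ ($F{\left(q \right)} = 36 + 6 \left(-3 + \left(-1 + 2 \left(-2\right)\right)^{2}\right) = 36 + 6 \left(-3 + \left(-1 - 4\right)^{2}\right) = 36 + 6 \left(-3 + \left(-5\right)^{2}\right) = 36 + 6 \left(-3 + 25\right) = 36 + 6 \cdot 22 = 36 + 132 = 168$)
$t{\left(x,Y \right)} = x^{2}$
$-342206 + t{\left(O{\left(21 \right)},F{\left(25 \right)} \right)} = -342206 + 21^{2} = -342206 + 441 = -341765$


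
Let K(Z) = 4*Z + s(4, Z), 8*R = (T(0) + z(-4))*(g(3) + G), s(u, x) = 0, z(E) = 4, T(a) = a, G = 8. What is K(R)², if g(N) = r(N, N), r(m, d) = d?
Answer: 484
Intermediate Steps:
g(N) = N
R = 11/2 (R = ((0 + 4)*(3 + 8))/8 = (4*11)/8 = (⅛)*44 = 11/2 ≈ 5.5000)
K(Z) = 4*Z (K(Z) = 4*Z + 0 = 4*Z)
K(R)² = (4*(11/2))² = 22² = 484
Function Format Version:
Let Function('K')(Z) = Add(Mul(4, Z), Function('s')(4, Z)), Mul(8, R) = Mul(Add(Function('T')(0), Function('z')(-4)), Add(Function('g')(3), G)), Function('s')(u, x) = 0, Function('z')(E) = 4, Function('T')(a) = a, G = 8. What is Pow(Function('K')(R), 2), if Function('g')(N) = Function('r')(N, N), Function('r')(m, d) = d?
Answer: 484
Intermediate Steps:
Function('g')(N) = N
R = Rational(11, 2) (R = Mul(Rational(1, 8), Mul(Add(0, 4), Add(3, 8))) = Mul(Rational(1, 8), Mul(4, 11)) = Mul(Rational(1, 8), 44) = Rational(11, 2) ≈ 5.5000)
Function('K')(Z) = Mul(4, Z) (Function('K')(Z) = Add(Mul(4, Z), 0) = Mul(4, Z))
Pow(Function('K')(R), 2) = Pow(Mul(4, Rational(11, 2)), 2) = Pow(22, 2) = 484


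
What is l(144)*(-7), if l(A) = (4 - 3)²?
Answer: -7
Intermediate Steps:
l(A) = 1 (l(A) = 1² = 1)
l(144)*(-7) = 1*(-7) = -7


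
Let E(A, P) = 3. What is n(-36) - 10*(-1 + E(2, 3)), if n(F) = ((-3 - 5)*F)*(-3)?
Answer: -884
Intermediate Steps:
n(F) = 24*F (n(F) = -8*F*(-3) = 24*F)
n(-36) - 10*(-1 + E(2, 3)) = 24*(-36) - 10*(-1 + 3) = -864 - 10*2 = -864 - 1*20 = -864 - 20 = -884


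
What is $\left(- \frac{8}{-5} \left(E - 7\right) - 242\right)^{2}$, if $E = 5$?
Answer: $\frac{1503076}{25} \approx 60123.0$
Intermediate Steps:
$\left(- \frac{8}{-5} \left(E - 7\right) - 242\right)^{2} = \left(- \frac{8}{-5} \left(5 - 7\right) - 242\right)^{2} = \left(\left(-8\right) \left(- \frac{1}{5}\right) \left(-2\right) - 242\right)^{2} = \left(\frac{8}{5} \left(-2\right) - 242\right)^{2} = \left(- \frac{16}{5} - 242\right)^{2} = \left(- \frac{1226}{5}\right)^{2} = \frac{1503076}{25}$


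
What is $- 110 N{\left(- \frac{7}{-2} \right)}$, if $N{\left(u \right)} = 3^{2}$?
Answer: $-990$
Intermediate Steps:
$N{\left(u \right)} = 9$
$- 110 N{\left(- \frac{7}{-2} \right)} = \left(-110\right) 9 = -990$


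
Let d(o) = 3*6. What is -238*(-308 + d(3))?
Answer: 69020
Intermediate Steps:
d(o) = 18
-238*(-308 + d(3)) = -238*(-308 + 18) = -238*(-290) = 69020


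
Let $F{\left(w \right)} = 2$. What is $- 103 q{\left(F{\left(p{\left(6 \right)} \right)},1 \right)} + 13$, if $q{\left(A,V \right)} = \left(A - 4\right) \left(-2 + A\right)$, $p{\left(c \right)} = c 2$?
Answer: $13$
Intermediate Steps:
$p{\left(c \right)} = 2 c$
$q{\left(A,V \right)} = \left(-4 + A\right) \left(-2 + A\right)$ ($q{\left(A,V \right)} = \left(A - 4\right) \left(-2 + A\right) = \left(-4 + A\right) \left(-2 + A\right)$)
$- 103 q{\left(F{\left(p{\left(6 \right)} \right)},1 \right)} + 13 = - 103 \left(8 + 2^{2} - 12\right) + 13 = - 103 \left(8 + 4 - 12\right) + 13 = \left(-103\right) 0 + 13 = 0 + 13 = 13$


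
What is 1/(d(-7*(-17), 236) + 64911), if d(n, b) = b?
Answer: 1/65147 ≈ 1.5350e-5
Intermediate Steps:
1/(d(-7*(-17), 236) + 64911) = 1/(236 + 64911) = 1/65147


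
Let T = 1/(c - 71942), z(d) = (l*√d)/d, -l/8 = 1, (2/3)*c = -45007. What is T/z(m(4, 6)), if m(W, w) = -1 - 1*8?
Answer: 3*I/1115620 ≈ 2.6891e-6*I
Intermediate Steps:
m(W, w) = -9 (m(W, w) = -1 - 8 = -9)
c = -135021/2 (c = (3/2)*(-45007) = -135021/2 ≈ -67511.)
l = -8 (l = -8*1 = -8)
z(d) = -8/√d (z(d) = (-8*√d)/d = -8/√d)
T = -2/278905 (T = 1/(-135021/2 - 71942) = 1/(-278905/2) = -2/278905 ≈ -7.1709e-6)
T/z(m(4, 6)) = -2*(-3*I/8)/278905 = -(-3)*I/1115620 = 3*I/1115620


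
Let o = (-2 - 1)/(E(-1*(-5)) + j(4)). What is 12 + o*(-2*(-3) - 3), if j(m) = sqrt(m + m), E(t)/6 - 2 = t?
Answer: 10347/878 + 9*sqrt(2)/878 ≈ 11.799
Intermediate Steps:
E(t) = 12 + 6*t
j(m) = sqrt(2)*sqrt(m) (j(m) = sqrt(2*m) = sqrt(2)*sqrt(m))
o = -3/(42 + 2*sqrt(2)) (o = (-2 - 1)/((12 + 6*(-1*(-5))) + sqrt(2)*sqrt(4)) = -3/((12 + 6*5) + sqrt(2)*2) = -3/((12 + 30) + 2*sqrt(2)) = -3/(42 + 2*sqrt(2)) ≈ -0.066922)
12 + o*(-2*(-3) - 3) = 12 + (-63/878 + 3*sqrt(2)/878)*(-2*(-3) - 3) = 12 + (-63/878 + 3*sqrt(2)/878)*(6 - 3) = 12 + (-63/878 + 3*sqrt(2)/878)*3 = 12 + (-189/878 + 9*sqrt(2)/878) = 10347/878 + 9*sqrt(2)/878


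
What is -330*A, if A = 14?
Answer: -4620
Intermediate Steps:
-330*A = -330*14 = -4620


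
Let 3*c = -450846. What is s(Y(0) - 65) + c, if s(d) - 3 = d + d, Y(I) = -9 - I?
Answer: -150427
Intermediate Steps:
c = -150282 (c = (1/3)*(-450846) = -150282)
s(d) = 3 + 2*d (s(d) = 3 + (d + d) = 3 + 2*d)
s(Y(0) - 65) + c = (3 + 2*((-9 - 1*0) - 65)) - 150282 = (3 + 2*((-9 + 0) - 65)) - 150282 = (3 + 2*(-9 - 65)) - 150282 = (3 + 2*(-74)) - 150282 = (3 - 148) - 150282 = -145 - 150282 = -150427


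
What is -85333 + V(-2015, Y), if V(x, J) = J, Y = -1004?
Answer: -86337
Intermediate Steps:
-85333 + V(-2015, Y) = -85333 - 1004 = -86337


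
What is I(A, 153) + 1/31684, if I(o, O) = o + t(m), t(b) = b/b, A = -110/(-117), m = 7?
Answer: 7192385/3707028 ≈ 1.9402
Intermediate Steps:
A = 110/117 (A = -110*(-1/117) = 110/117 ≈ 0.94017)
t(b) = 1
I(o, O) = 1 + o (I(o, O) = o + 1 = 1 + o)
I(A, 153) + 1/31684 = (1 + 110/117) + 1/31684 = 227/117 + 1/31684 = 7192385/3707028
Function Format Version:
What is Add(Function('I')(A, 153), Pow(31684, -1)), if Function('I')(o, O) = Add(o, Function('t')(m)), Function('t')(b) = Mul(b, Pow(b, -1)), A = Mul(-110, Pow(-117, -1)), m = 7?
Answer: Rational(7192385, 3707028) ≈ 1.9402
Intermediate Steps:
A = Rational(110, 117) (A = Mul(-110, Rational(-1, 117)) = Rational(110, 117) ≈ 0.94017)
Function('t')(b) = 1
Function('I')(o, O) = Add(1, o) (Function('I')(o, O) = Add(o, 1) = Add(1, o))
Add(Function('I')(A, 153), Pow(31684, -1)) = Add(Add(1, Rational(110, 117)), Pow(31684, -1)) = Add(Rational(227, 117), Rational(1, 31684)) = Rational(7192385, 3707028)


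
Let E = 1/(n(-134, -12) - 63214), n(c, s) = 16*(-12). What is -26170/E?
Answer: 1659335020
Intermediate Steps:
n(c, s) = -192
E = -1/63406 (E = 1/(-192 - 63214) = 1/(-63406) = -1/63406 ≈ -1.5771e-5)
-26170/E = -26170/(-1/63406) = -26170*(-63406) = 1659335020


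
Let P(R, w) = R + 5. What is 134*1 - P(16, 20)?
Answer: 113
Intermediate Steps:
P(R, w) = 5 + R
134*1 - P(16, 20) = 134*1 - (5 + 16) = 134 - 1*21 = 134 - 21 = 113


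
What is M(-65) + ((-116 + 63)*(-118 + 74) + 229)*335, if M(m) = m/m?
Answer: 857936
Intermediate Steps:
M(m) = 1
M(-65) + ((-116 + 63)*(-118 + 74) + 229)*335 = 1 + ((-116 + 63)*(-118 + 74) + 229)*335 = 1 + (-53*(-44) + 229)*335 = 1 + (2332 + 229)*335 = 1 + 2561*335 = 1 + 857935 = 857936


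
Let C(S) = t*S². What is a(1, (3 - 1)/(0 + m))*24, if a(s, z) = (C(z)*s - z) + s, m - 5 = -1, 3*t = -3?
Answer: 6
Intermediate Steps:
t = -1 (t = (⅓)*(-3) = -1)
m = 4 (m = 5 - 1 = 4)
C(S) = -S²
a(s, z) = s - z - s*z² (a(s, z) = ((-z²)*s - z) + s = (-s*z² - z) + s = (-z - s*z²) + s = s - z - s*z²)
a(1, (3 - 1)/(0 + m))*24 = (1 - (3 - 1)/(0 + 4) - 1*1*((3 - 1)/(0 + 4))²)*24 = (1 - 2/4 - 1*1*(2/4)²)*24 = (1 - 2/4 - 1*1*(2*(¼))²)*24 = (1 - 1*½ - 1*1*(½)²)*24 = (1 - ½ - 1*1*¼)*24 = (1 - ½ - ¼)*24 = (¼)*24 = 6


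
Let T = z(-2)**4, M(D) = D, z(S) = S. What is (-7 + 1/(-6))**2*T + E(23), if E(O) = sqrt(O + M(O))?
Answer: 7396/9 + sqrt(46) ≈ 828.56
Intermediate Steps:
T = 16 (T = (-2)**4 = 16)
E(O) = sqrt(2)*sqrt(O) (E(O) = sqrt(O + O) = sqrt(2*O) = sqrt(2)*sqrt(O))
(-7 + 1/(-6))**2*T + E(23) = (-7 + 1/(-6))**2*16 + sqrt(2)*sqrt(23) = (-7 + 1*(-1/6))**2*16 + sqrt(46) = (-7 - 1/6)**2*16 + sqrt(46) = (-43/6)**2*16 + sqrt(46) = (1849/36)*16 + sqrt(46) = 7396/9 + sqrt(46)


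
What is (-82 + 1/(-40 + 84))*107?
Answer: -385949/44 ≈ -8771.6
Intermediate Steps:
(-82 + 1/(-40 + 84))*107 = (-82 + 1/44)*107 = -3607/44*107 = -385949/44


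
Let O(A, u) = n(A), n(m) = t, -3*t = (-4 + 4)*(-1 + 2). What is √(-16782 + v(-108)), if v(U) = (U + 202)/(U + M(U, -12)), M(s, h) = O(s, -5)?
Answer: 5*I*√217506/18 ≈ 129.55*I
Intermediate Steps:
t = 0 (t = -(-4 + 4)*(-1 + 2)/3 = -0 = -⅓*0 = 0)
n(m) = 0
O(A, u) = 0
M(s, h) = 0
v(U) = (202 + U)/U (v(U) = (U + 202)/(U + 0) = (202 + U)/U)
√(-16782 + v(-108)) = √(-16782 + (202 - 108)/(-108)) = √(-16782 - 1/108*94) = √(-16782 - 47/54) = √(-906275/54) = 5*I*√217506/18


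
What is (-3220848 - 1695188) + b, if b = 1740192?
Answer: -3175844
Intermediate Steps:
(-3220848 - 1695188) + b = (-3220848 - 1695188) + 1740192 = -4916036 + 1740192 = -3175844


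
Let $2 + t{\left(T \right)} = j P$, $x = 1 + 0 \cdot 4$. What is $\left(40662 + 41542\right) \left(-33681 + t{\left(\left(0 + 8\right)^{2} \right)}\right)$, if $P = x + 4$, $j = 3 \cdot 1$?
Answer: $-2767644272$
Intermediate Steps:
$x = 1$ ($x = 1 + 0 = 1$)
$j = 3$
$P = 5$ ($P = 1 + 4 = 5$)
$t{\left(T \right)} = 13$ ($t{\left(T \right)} = -2 + 3 \cdot 5 = -2 + 15 = 13$)
$\left(40662 + 41542\right) \left(-33681 + t{\left(\left(0 + 8\right)^{2} \right)}\right) = \left(40662 + 41542\right) \left(-33681 + 13\right) = 82204 \left(-33668\right) = -2767644272$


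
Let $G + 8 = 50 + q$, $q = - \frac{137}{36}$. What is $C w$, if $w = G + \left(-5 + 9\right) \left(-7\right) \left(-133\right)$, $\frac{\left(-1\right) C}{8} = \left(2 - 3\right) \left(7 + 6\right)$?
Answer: $\frac{3521414}{9} \approx 3.9127 \cdot 10^{5}$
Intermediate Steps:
$q = - \frac{137}{36}$ ($q = \left(-137\right) \frac{1}{36} = - \frac{137}{36} \approx -3.8056$)
$G = \frac{1375}{36}$ ($G = -8 + \left(50 - \frac{137}{36}\right) = -8 + \frac{1663}{36} = \frac{1375}{36} \approx 38.194$)
$C = 104$ ($C = - 8 \left(2 - 3\right) \left(7 + 6\right) = - 8 \left(\left(-1\right) 13\right) = \left(-8\right) \left(-13\right) = 104$)
$w = \frac{135439}{36}$ ($w = \frac{1375}{36} + \left(-5 + 9\right) \left(-7\right) \left(-133\right) = \frac{1375}{36} + 4 \left(-7\right) \left(-133\right) = \frac{1375}{36} - -3724 = \frac{1375}{36} + 3724 = \frac{135439}{36} \approx 3762.2$)
$C w = 104 \cdot \frac{135439}{36} = \frac{3521414}{9}$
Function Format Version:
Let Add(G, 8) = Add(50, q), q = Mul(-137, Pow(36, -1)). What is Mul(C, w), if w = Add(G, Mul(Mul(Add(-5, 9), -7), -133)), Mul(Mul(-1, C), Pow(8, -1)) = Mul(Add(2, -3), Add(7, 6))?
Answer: Rational(3521414, 9) ≈ 3.9127e+5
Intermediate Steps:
q = Rational(-137, 36) (q = Mul(-137, Rational(1, 36)) = Rational(-137, 36) ≈ -3.8056)
G = Rational(1375, 36) (G = Add(-8, Add(50, Rational(-137, 36))) = Add(-8, Rational(1663, 36)) = Rational(1375, 36) ≈ 38.194)
C = 104 (C = Mul(-8, Mul(Add(2, -3), Add(7, 6))) = Mul(-8, Mul(-1, 13)) = Mul(-8, -13) = 104)
w = Rational(135439, 36) (w = Add(Rational(1375, 36), Mul(Mul(Add(-5, 9), -7), -133)) = Add(Rational(1375, 36), Mul(Mul(4, -7), -133)) = Add(Rational(1375, 36), Mul(-28, -133)) = Add(Rational(1375, 36), 3724) = Rational(135439, 36) ≈ 3762.2)
Mul(C, w) = Mul(104, Rational(135439, 36)) = Rational(3521414, 9)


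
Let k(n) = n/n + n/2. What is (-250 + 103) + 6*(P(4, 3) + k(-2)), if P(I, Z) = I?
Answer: -123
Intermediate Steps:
k(n) = 1 + n/2 (k(n) = 1 + n*(½) = 1 + n/2)
(-250 + 103) + 6*(P(4, 3) + k(-2)) = (-250 + 103) + 6*(4 + (1 + (½)*(-2))) = -147 + 6*(4 + (1 - 1)) = -147 + 6*(4 + 0) = -147 + 6*4 = -147 + 24 = -123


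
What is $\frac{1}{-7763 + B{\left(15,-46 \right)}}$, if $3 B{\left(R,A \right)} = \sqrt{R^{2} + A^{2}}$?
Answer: $- \frac{69867}{542375180} - \frac{3 \sqrt{2341}}{542375180} \approx -0.00012908$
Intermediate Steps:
$B{\left(R,A \right)} = \frac{\sqrt{A^{2} + R^{2}}}{3}$ ($B{\left(R,A \right)} = \frac{\sqrt{R^{2} + A^{2}}}{3} = \frac{\sqrt{A^{2} + R^{2}}}{3}$)
$\frac{1}{-7763 + B{\left(15,-46 \right)}} = \frac{1}{-7763 + \frac{\sqrt{\left(-46\right)^{2} + 15^{2}}}{3}} = \frac{1}{-7763 + \frac{\sqrt{2116 + 225}}{3}} = \frac{1}{-7763 + \frac{\sqrt{2341}}{3}}$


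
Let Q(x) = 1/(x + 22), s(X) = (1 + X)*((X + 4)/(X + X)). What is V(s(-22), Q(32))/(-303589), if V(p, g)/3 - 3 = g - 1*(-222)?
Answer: -12151/5464602 ≈ -0.0022236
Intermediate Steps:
s(X) = (1 + X)*(4 + X)/(2*X) (s(X) = (1 + X)*((4 + X)/((2*X))) = (1 + X)*((4 + X)*(1/(2*X))) = (1 + X)*((4 + X)/(2*X)) = (1 + X)*(4 + X)/(2*X))
Q(x) = 1/(22 + x)
V(p, g) = 675 + 3*g (V(p, g) = 9 + 3*(g - 1*(-222)) = 9 + 3*(g + 222) = 9 + 3*(222 + g) = 9 + (666 + 3*g) = 675 + 3*g)
V(s(-22), Q(32))/(-303589) = (675 + 3/(22 + 32))/(-303589) = (675 + 3/54)*(-1/303589) = (675 + 3*(1/54))*(-1/303589) = (675 + 1/18)*(-1/303589) = (12151/18)*(-1/303589) = -12151/5464602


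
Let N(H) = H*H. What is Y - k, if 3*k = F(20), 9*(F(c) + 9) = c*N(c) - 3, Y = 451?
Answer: 4261/27 ≈ 157.81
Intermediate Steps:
N(H) = H²
F(c) = -28/3 + c³/9 (F(c) = -9 + (c*c² - 3)/9 = -9 + (c³ - 3)/9 = -9 + (-3 + c³)/9 = -9 + (-⅓ + c³/9) = -28/3 + c³/9)
k = 7916/27 (k = (-28/3 + (⅑)*20³)/3 = (-28/3 + (⅑)*8000)/3 = (-28/3 + 8000/9)/3 = (⅓)*(7916/9) = 7916/27 ≈ 293.19)
Y - k = 451 - 1*7916/27 = 451 - 7916/27 = 4261/27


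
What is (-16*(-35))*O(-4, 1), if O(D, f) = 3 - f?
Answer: 1120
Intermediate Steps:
(-16*(-35))*O(-4, 1) = (-16*(-35))*(3 - 1*1) = 560*(3 - 1) = 560*2 = 1120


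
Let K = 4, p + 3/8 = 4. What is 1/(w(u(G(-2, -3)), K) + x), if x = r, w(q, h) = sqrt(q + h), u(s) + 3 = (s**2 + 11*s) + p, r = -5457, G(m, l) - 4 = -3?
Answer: -43656/238230659 - 2*sqrt(266)/238230659 ≈ -0.00018339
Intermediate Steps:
p = 29/8 (p = -3/8 + 4 = 29/8 ≈ 3.6250)
G(m, l) = 1 (G(m, l) = 4 - 3 = 1)
u(s) = 5/8 + s**2 + 11*s (u(s) = -3 + ((s**2 + 11*s) + 29/8) = -3 + (29/8 + s**2 + 11*s) = 5/8 + s**2 + 11*s)
w(q, h) = sqrt(h + q)
x = -5457
1/(w(u(G(-2, -3)), K) + x) = 1/(sqrt(4 + (5/8 + 1**2 + 11*1)) - 5457) = 1/(sqrt(4 + (5/8 + 1 + 11)) - 5457) = 1/(sqrt(4 + 101/8) - 5457) = 1/(sqrt(133/8) - 5457) = 1/(sqrt(266)/4 - 5457) = 1/(-5457 + sqrt(266)/4)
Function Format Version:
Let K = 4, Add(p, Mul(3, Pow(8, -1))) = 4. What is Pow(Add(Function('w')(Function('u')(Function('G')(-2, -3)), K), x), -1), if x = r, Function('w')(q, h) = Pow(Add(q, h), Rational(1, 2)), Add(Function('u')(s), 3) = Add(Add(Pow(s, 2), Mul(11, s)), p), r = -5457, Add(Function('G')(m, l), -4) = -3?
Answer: Add(Rational(-43656, 238230659), Mul(Rational(-2, 238230659), Pow(266, Rational(1, 2)))) ≈ -0.00018339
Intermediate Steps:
p = Rational(29, 8) (p = Add(Rational(-3, 8), 4) = Rational(29, 8) ≈ 3.6250)
Function('G')(m, l) = 1 (Function('G')(m, l) = Add(4, -3) = 1)
Function('u')(s) = Add(Rational(5, 8), Pow(s, 2), Mul(11, s)) (Function('u')(s) = Add(-3, Add(Add(Pow(s, 2), Mul(11, s)), Rational(29, 8))) = Add(-3, Add(Rational(29, 8), Pow(s, 2), Mul(11, s))) = Add(Rational(5, 8), Pow(s, 2), Mul(11, s)))
Function('w')(q, h) = Pow(Add(h, q), Rational(1, 2))
x = -5457
Pow(Add(Function('w')(Function('u')(Function('G')(-2, -3)), K), x), -1) = Pow(Add(Pow(Add(4, Add(Rational(5, 8), Pow(1, 2), Mul(11, 1))), Rational(1, 2)), -5457), -1) = Pow(Add(Pow(Add(4, Add(Rational(5, 8), 1, 11)), Rational(1, 2)), -5457), -1) = Pow(Add(Pow(Add(4, Rational(101, 8)), Rational(1, 2)), -5457), -1) = Pow(Add(Pow(Rational(133, 8), Rational(1, 2)), -5457), -1) = Pow(Add(Mul(Rational(1, 4), Pow(266, Rational(1, 2))), -5457), -1) = Pow(Add(-5457, Mul(Rational(1, 4), Pow(266, Rational(1, 2)))), -1)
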